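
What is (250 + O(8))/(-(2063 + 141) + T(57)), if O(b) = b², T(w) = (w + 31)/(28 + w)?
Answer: -13345/93626 ≈ -0.14254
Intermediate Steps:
T(w) = (31 + w)/(28 + w)
(250 + O(8))/(-(2063 + 141) + T(57)) = (250 + 8²)/(-(2063 + 141) + (31 + 57)/(28 + 57)) = (250 + 64)/(-1*2204 + 88/85) = 314/(-2204 + (1/85)*88) = 314/(-2204 + 88/85) = 314/(-187252/85) = 314*(-85/187252) = -13345/93626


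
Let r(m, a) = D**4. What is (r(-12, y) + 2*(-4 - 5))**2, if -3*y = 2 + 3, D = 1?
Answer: 289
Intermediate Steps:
y = -5/3 (y = -(2 + 3)/3 = -1/3*5 = -5/3 ≈ -1.6667)
r(m, a) = 1 (r(m, a) = 1**4 = 1)
(r(-12, y) + 2*(-4 - 5))**2 = (1 + 2*(-4 - 5))**2 = (1 + 2*(-9))**2 = (1 - 18)**2 = (-17)**2 = 289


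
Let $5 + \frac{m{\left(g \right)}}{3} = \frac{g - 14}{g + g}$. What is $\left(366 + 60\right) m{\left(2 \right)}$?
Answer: $-10224$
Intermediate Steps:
$m{\left(g \right)} = -15 + \frac{3 \left(-14 + g\right)}{2 g}$ ($m{\left(g \right)} = -15 + 3 \frac{g - 14}{g + g} = -15 + 3 \frac{-14 + g}{2 g} = -15 + \frac{3 \left(-14 + g\right)}{2 g}$)
$\left(366 + 60\right) m{\left(2 \right)} = \left(366 + 60\right) \left(- \frac{27}{2} - \frac{21}{2}\right) = 426 \left(- \frac{27}{2} - \frac{21}{2}\right) = 426 \left(-24\right) = -10224$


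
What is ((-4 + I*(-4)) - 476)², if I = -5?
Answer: 211600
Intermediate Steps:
((-4 + I*(-4)) - 476)² = ((-4 - 5*(-4)) - 476)² = ((-4 + 20) - 476)² = (16 - 476)² = (-460)² = 211600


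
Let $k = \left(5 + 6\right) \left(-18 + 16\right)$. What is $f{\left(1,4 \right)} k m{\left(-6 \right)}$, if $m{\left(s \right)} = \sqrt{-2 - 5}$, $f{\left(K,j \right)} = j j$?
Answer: $- 352 i \sqrt{7} \approx - 931.3 i$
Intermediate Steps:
$f{\left(K,j \right)} = j^{2}$
$k = -22$ ($k = 11 \left(-2\right) = -22$)
$m{\left(s \right)} = i \sqrt{7}$ ($m{\left(s \right)} = \sqrt{-2 - 5} = \sqrt{-7} = i \sqrt{7}$)
$f{\left(1,4 \right)} k m{\left(-6 \right)} = 4^{2} \left(-22\right) i \sqrt{7} = 16 \left(-22\right) i \sqrt{7} = - 352 i \sqrt{7}$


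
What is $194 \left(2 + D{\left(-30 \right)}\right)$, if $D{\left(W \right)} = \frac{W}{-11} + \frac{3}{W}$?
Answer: $\frac{49373}{55} \approx 897.69$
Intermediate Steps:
$D{\left(W \right)} = \frac{3}{W} - \frac{W}{11}$ ($D{\left(W \right)} = W \left(- \frac{1}{11}\right) + \frac{3}{W} = - \frac{W}{11} + \frac{3}{W} = \frac{3}{W} - \frac{W}{11}$)
$194 \left(2 + D{\left(-30 \right)}\right) = 194 \left(2 + \left(\frac{3}{-30} - - \frac{30}{11}\right)\right) = 194 \left(2 + \left(3 \left(- \frac{1}{30}\right) + \frac{30}{11}\right)\right) = 194 \left(2 + \left(- \frac{1}{10} + \frac{30}{11}\right)\right) = 194 \left(2 + \frac{289}{110}\right) = 194 \cdot \frac{509}{110} = \frac{49373}{55}$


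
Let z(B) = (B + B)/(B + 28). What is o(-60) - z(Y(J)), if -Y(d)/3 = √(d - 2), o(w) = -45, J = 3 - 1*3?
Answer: -18063/401 + 84*I*√2/401 ≈ -45.045 + 0.29624*I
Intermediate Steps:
J = 0 (J = 3 - 3 = 0)
Y(d) = -3*√(-2 + d) (Y(d) = -3*√(d - 2) = -3*√(-2 + d))
z(B) = 2*B/(28 + B) (z(B) = (2*B)/(28 + B) = 2*B/(28 + B))
o(-60) - z(Y(J)) = -45 - 2*(-3*√(-2 + 0))/(28 - 3*√(-2 + 0)) = -45 - 2*(-3*I*√2)/(28 - 3*I*√2) = -45 - (-6)*I*√2/(28 - 3*I*√2) = -45 + 6*I*√2/(28 - 3*I*√2)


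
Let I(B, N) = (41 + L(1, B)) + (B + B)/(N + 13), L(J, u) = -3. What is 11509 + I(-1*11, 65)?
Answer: 450322/39 ≈ 11547.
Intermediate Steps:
I(B, N) = 38 + 2*B/(13 + N) (I(B, N) = (41 - 3) + (B + B)/(N + 13) = 38 + (2*B)/(13 + N) = 38 + 2*B/(13 + N))
11509 + I(-1*11, 65) = 11509 + 2*(247 - 1*11 + 19*65)/(13 + 65) = 11509 + 2*(247 - 11 + 1235)/78 = 11509 + 2*(1/78)*1471 = 11509 + 1471/39 = 450322/39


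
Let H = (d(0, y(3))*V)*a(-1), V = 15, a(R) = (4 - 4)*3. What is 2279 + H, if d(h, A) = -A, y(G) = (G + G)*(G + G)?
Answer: 2279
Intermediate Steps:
a(R) = 0 (a(R) = 0*3 = 0)
y(G) = 4*G**2 (y(G) = (2*G)*(2*G) = 4*G**2)
H = 0 (H = (-4*3**2*15)*0 = (-4*9*15)*0 = (-1*36*15)*0 = -36*15*0 = -540*0 = 0)
2279 + H = 2279 + 0 = 2279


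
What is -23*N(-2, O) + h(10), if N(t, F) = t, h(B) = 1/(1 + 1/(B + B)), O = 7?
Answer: 986/21 ≈ 46.952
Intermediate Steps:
h(B) = 1/(1 + 1/(2*B))
-23*N(-2, O) + h(10) = -23*(-2) + 2*10/(1 + 2*10) = 46 + 2*10/(1 + 20) = 46 + 2*10/21 = 46 + 2*10*(1/21) = 46 + 20/21 = 986/21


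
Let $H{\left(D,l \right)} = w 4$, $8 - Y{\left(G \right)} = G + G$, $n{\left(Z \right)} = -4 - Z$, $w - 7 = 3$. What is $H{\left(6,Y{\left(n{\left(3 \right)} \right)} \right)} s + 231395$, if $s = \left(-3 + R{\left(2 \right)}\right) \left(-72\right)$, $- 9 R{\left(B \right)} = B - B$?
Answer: $240035$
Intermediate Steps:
$w = 10$ ($w = 7 + 3 = 10$)
$R{\left(B \right)} = 0$ ($R{\left(B \right)} = - \frac{B - B}{9} = \left(- \frac{1}{9}\right) 0 = 0$)
$Y{\left(G \right)} = 8 - 2 G$ ($Y{\left(G \right)} = 8 - \left(G + G\right) = 8 - 2 G$)
$H{\left(D,l \right)} = 40$ ($H{\left(D,l \right)} = 10 \cdot 4 = 40$)
$s = 216$ ($s = \left(-3 + 0\right) \left(-72\right) = \left(-3\right) \left(-72\right) = 216$)
$H{\left(6,Y{\left(n{\left(3 \right)} \right)} \right)} s + 231395 = 40 \cdot 216 + 231395 = 8640 + 231395 = 240035$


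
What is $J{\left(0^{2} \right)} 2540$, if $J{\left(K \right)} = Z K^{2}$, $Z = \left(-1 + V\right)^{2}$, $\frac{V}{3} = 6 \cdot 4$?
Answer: $0$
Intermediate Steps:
$V = 72$ ($V = 3 \cdot 6 \cdot 4 = 3 \cdot 24 = 72$)
$Z = 5041$ ($Z = \left(-1 + 72\right)^{2} = 71^{2} = 5041$)
$J{\left(K \right)} = 5041 K^{2}$
$J{\left(0^{2} \right)} 2540 = 5041 \left(0^{2}\right)^{2} \cdot 2540 = 5041 \cdot 0^{2} \cdot 2540 = 5041 \cdot 0 \cdot 2540 = 0 \cdot 2540 = 0$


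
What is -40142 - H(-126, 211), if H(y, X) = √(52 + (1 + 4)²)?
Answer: -40142 - √77 ≈ -40151.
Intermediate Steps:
H(y, X) = √77 (H(y, X) = √(52 + 5²) = √(52 + 25) = √77)
-40142 - H(-126, 211) = -40142 - √77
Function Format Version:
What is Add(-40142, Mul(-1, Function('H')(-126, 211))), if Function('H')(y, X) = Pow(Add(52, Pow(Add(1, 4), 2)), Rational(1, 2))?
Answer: Add(-40142, Mul(-1, Pow(77, Rational(1, 2)))) ≈ -40151.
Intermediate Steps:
Function('H')(y, X) = Pow(77, Rational(1, 2)) (Function('H')(y, X) = Pow(Add(52, Pow(5, 2)), Rational(1, 2)) = Pow(Add(52, 25), Rational(1, 2)) = Pow(77, Rational(1, 2)))
Add(-40142, Mul(-1, Function('H')(-126, 211))) = Add(-40142, Mul(-1, Pow(77, Rational(1, 2))))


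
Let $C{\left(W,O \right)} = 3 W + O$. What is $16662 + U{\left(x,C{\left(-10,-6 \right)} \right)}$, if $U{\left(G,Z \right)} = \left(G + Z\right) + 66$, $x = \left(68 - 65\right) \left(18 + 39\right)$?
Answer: $16863$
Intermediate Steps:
$C{\left(W,O \right)} = O + 3 W$
$x = 171$ ($x = 3 \cdot 57 = 171$)
$U{\left(G,Z \right)} = 66 + G + Z$
$16662 + U{\left(x,C{\left(-10,-6 \right)} \right)} = 16662 + \left(66 + 171 + \left(-6 + 3 \left(-10\right)\right)\right) = 16662 + \left(66 + 171 - 36\right) = 16662 + 201 = 16863$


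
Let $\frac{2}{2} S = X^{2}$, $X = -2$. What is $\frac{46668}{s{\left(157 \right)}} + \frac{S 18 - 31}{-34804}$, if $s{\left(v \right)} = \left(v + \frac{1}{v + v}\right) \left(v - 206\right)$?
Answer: $- \frac{24290867919}{4003538924} \approx -6.0674$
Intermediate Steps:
$S = 4$ ($S = \left(-2\right)^{2} = 4$)
$s{\left(v \right)} = \left(-206 + v\right) \left(v + \frac{1}{2 v}\right)$ ($s{\left(v \right)} = \left(v + \frac{1}{2 v}\right) \left(-206 + v\right) = \left(-206 + v\right) \left(v + \frac{1}{2 v}\right)$)
$\frac{46668}{s{\left(157 \right)}} + \frac{S 18 - 31}{-34804} = \frac{46668}{\frac{1}{2} + 157^{2} - 32342 - \frac{103}{157}} + \frac{4 \cdot 18 - 31}{-34804} = \frac{46668}{\frac{1}{2} + 24649 - 32342 - \frac{103}{157}} + \left(72 - 31\right) \left(- \frac{1}{34804}\right) = \frac{46668}{\frac{1}{2} + 24649 - 32342 - \frac{103}{157}} + 41 \left(- \frac{1}{34804}\right) = \frac{46668}{- \frac{2415651}{314}} - \frac{41}{34804} = 46668 \left(- \frac{314}{2415651}\right) - \frac{41}{34804} = - \frac{4884584}{805217} - \frac{41}{34804} = - \frac{24290867919}{4003538924}$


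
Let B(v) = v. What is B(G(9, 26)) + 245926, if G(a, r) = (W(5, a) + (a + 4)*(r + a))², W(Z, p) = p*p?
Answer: 533222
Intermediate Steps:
W(Z, p) = p²
G(a, r) = (a² + (4 + a)*(a + r))² (G(a, r) = (a² + (a + 4)*(r + a))² = (a² + (4 + a)*(a + r))²)
B(G(9, 26)) + 245926 = (2*9² + 4*9 + 4*26 + 9*26)² + 245926 = (2*81 + 36 + 104 + 234)² + 245926 = (162 + 36 + 104 + 234)² + 245926 = 536² + 245926 = 287296 + 245926 = 533222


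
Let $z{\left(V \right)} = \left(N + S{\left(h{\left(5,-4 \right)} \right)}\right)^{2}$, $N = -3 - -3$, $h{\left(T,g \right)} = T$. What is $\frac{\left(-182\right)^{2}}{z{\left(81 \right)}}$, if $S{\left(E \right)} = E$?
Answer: $\frac{33124}{25} \approx 1325.0$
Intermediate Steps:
$N = 0$ ($N = -3 + 3 = 0$)
$z{\left(V \right)} = 25$ ($z{\left(V \right)} = \left(0 + 5\right)^{2} = 5^{2} = 25$)
$\frac{\left(-182\right)^{2}}{z{\left(81 \right)}} = \frac{\left(-182\right)^{2}}{25} = 33124 \cdot \frac{1}{25} = \frac{33124}{25}$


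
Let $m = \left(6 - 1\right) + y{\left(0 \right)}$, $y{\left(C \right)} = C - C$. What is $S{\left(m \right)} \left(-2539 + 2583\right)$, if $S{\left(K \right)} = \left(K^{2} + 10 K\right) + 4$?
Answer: $3476$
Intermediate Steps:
$y{\left(C \right)} = 0$
$m = 5$ ($m = \left(6 - 1\right) + 0 = 5 + 0 = 5$)
$S{\left(K \right)} = 4 + K^{2} + 10 K$
$S{\left(m \right)} \left(-2539 + 2583\right) = \left(4 + 5^{2} + 10 \cdot 5\right) \left(-2539 + 2583\right) = \left(4 + 25 + 50\right) 44 = 79 \cdot 44 = 3476$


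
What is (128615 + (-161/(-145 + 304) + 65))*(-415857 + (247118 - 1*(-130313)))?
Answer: -786194384534/159 ≈ -4.9446e+9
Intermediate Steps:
(128615 + (-161/(-145 + 304) + 65))*(-415857 + (247118 - 1*(-130313))) = (128615 + (-161/159 + 65))*(-415857 + (247118 + 130313)) = (128615 + ((1/159)*(-161) + 65))*(-415857 + 377431) = (128615 + (-161/159 + 65))*(-38426) = (128615 + 10174/159)*(-38426) = (20459959/159)*(-38426) = -786194384534/159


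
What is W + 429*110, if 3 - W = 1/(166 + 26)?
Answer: 9061055/192 ≈ 47193.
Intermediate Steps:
W = 575/192 (W = 3 - 1/(166 + 26) = 3 - 1/192 = 575/192 ≈ 2.9948)
W + 429*110 = 575/192 + 429*110 = 575/192 + 47190 = 9061055/192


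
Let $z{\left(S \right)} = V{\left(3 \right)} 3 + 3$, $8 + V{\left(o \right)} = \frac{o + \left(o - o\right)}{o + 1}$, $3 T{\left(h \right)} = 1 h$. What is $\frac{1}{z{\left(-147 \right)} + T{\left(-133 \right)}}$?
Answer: $- \frac{12}{757} \approx -0.015852$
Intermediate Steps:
$T{\left(h \right)} = \frac{h}{3}$ ($T{\left(h \right)} = \frac{1 h}{3} = \frac{h}{3}$)
$V{\left(o \right)} = -8 + \frac{o}{1 + o}$ ($V{\left(o \right)} = -8 + \frac{o + \left(o - o\right)}{o + 1} = -8 + \frac{o + 0}{1 + o} = -8 + \frac{o}{1 + o}$)
$z{\left(S \right)} = - \frac{75}{4}$ ($z{\left(S \right)} = \frac{-8 - 21}{1 + 3} \cdot 3 + 3 = \frac{-8 - 21}{4} \cdot 3 + 3 = \frac{1}{4} \left(-29\right) 3 + 3 = \left(- \frac{29}{4}\right) 3 + 3 = - \frac{87}{4} + 3 = - \frac{75}{4}$)
$\frac{1}{z{\left(-147 \right)} + T{\left(-133 \right)}} = \frac{1}{- \frac{75}{4} + \frac{1}{3} \left(-133\right)} = \frac{1}{- \frac{75}{4} - \frac{133}{3}} = \frac{1}{- \frac{757}{12}} = - \frac{12}{757}$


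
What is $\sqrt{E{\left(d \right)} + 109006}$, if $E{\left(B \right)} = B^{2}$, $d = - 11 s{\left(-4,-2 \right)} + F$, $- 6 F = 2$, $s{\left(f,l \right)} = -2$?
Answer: $\frac{\sqrt{985279}}{3} \approx 330.87$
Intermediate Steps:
$F = - \frac{1}{3}$ ($F = \left(- \frac{1}{6}\right) 2 = - \frac{1}{3} \approx -0.33333$)
$d = \frac{65}{3}$ ($d = \left(-11\right) \left(-2\right) - \frac{1}{3} = 22 - \frac{1}{3} = \frac{65}{3} \approx 21.667$)
$\sqrt{E{\left(d \right)} + 109006} = \sqrt{\left(\frac{65}{3}\right)^{2} + 109006} = \sqrt{\frac{4225}{9} + 109006} = \sqrt{\frac{985279}{9}} = \frac{\sqrt{985279}}{3}$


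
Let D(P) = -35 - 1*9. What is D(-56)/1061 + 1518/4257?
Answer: 43130/136869 ≈ 0.31512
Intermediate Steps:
D(P) = -44 (D(P) = -35 - 9 = -44)
D(-56)/1061 + 1518/4257 = -44/1061 + 1518/4257 = -44*1/1061 + 1518*(1/4257) = -44/1061 + 46/129 = 43130/136869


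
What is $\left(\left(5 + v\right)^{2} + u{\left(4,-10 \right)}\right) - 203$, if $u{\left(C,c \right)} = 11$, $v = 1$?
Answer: $-156$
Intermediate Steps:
$\left(\left(5 + v\right)^{2} + u{\left(4,-10 \right)}\right) - 203 = \left(\left(5 + 1\right)^{2} + 11\right) - 203 = \left(6^{2} + 11\right) - 203 = \left(36 + 11\right) - 203 = 47 - 203 = -156$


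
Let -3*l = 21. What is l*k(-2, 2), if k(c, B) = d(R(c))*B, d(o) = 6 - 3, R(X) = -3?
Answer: -42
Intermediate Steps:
l = -7 (l = -1/3*21 = -7)
d(o) = 3
k(c, B) = 3*B
l*k(-2, 2) = -21*2 = -7*6 = -42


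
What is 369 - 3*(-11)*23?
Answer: 1128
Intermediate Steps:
369 - 3*(-11)*23 = 369 + 33*23 = 369 + 759 = 1128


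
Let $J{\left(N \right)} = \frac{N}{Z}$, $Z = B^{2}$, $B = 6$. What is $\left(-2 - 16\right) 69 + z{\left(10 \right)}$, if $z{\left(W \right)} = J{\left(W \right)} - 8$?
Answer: $- \frac{22495}{18} \approx -1249.7$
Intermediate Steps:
$Z = 36$ ($Z = 6^{2} = 36$)
$J{\left(N \right)} = \frac{N}{36}$
$z{\left(W \right)} = -8 + \frac{W}{36}$ ($z{\left(W \right)} = \frac{W}{36} - 8 = -8 + \frac{W}{36}$)
$\left(-2 - 16\right) 69 + z{\left(10 \right)} = \left(-2 - 16\right) 69 + \left(-8 + \frac{1}{36} \cdot 10\right) = \left(-2 - 16\right) 69 + \left(-8 + \frac{5}{18}\right) = \left(-18\right) 69 - \frac{139}{18} = -1242 - \frac{139}{18} = - \frac{22495}{18}$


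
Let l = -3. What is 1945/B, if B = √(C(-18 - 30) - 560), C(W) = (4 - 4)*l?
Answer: -389*I*√35/28 ≈ -82.191*I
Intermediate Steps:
C(W) = 0 (C(W) = (4 - 4)*(-3) = 0*(-3) = 0)
B = 4*I*√35 (B = √(0 - 560) = √(-560) = 4*I*√35 ≈ 23.664*I)
1945/B = 1945/((4*I*√35)) = 1945*(-I*√35/140) = -389*I*√35/28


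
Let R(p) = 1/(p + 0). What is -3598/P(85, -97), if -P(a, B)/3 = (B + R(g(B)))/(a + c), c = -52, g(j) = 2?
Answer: -79156/193 ≈ -410.13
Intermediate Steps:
R(p) = 1/p
P(a, B) = -3*(1/2 + B)/(-52 + a) (P(a, B) = -3*(B + 1/2)/(a - 52) = -3*(B + 1/2)/(-52 + a) = -3*(1/2 + B)/(-52 + a))
-3598/P(85, -97) = -3598/(3*(-1 - 2*(-97))/(2*(-52 + 85))) = -3598/((3/2)*(-1 + 194)/33) = -3598/((3/2)*(1/33)*193) = -3598/193/22 = -3598*22/193 = -1*79156/193 = -79156/193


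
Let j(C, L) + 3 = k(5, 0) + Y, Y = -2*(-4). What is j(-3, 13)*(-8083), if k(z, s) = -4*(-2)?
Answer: -105079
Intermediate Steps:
k(z, s) = 8
Y = 8
j(C, L) = 13 (j(C, L) = -3 + (8 + 8) = -3 + 16 = 13)
j(-3, 13)*(-8083) = 13*(-8083) = -105079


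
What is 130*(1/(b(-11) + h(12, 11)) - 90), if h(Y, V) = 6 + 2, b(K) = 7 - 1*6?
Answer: -105170/9 ≈ -11686.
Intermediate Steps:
b(K) = 1 (b(K) = 7 - 6 = 1)
h(Y, V) = 8
130*(1/(b(-11) + h(12, 11)) - 90) = 130*(1/(1 + 8) - 90) = 130*(1/9 - 90) = 130*(-809/9) = -105170/9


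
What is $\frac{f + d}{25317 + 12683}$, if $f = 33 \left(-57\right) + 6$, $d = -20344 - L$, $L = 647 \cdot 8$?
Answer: $- \frac{5479}{7600} \approx -0.72092$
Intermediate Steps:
$L = 5176$
$d = -25520$ ($d = -20344 - 5176 = -25520$)
$f = -1875$ ($f = -1881 + 6 = -1875$)
$\frac{f + d}{25317 + 12683} = \frac{-1875 - 25520}{25317 + 12683} = - \frac{27395}{38000} = \left(-27395\right) \frac{1}{38000} = - \frac{5479}{7600}$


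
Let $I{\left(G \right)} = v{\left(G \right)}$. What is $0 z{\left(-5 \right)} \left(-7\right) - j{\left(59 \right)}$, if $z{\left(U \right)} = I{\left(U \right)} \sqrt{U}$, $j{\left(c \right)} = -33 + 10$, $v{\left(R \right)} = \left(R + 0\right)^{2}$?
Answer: $23$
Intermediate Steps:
$v{\left(R \right)} = R^{2}$
$I{\left(G \right)} = G^{2}$
$j{\left(c \right)} = -23$
$z{\left(U \right)} = U^{\frac{5}{2}}$ ($z{\left(U \right)} = U^{2} \sqrt{U} = U^{\frac{5}{2}}$)
$0 z{\left(-5 \right)} \left(-7\right) - j{\left(59 \right)} = 0 \left(-5\right)^{\frac{5}{2}} \left(-7\right) - -23 = 0 \cdot 25 i \sqrt{5} \left(-7\right) + 23 = 0 \left(-7\right) + 23 = 0 + 23 = 23$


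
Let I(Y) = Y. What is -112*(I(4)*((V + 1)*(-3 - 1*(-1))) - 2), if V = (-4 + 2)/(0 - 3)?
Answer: 5152/3 ≈ 1717.3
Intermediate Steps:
V = ⅔ (V = -2/(-3) = -2*(-⅓) = ⅔ ≈ 0.66667)
-112*(I(4)*((V + 1)*(-3 - 1*(-1))) - 2) = -112*(4*((⅔ + 1)*(-3 - 1*(-1))) - 2) = -112*(4*(5*(-3 + 1)/3) - 2) = -112*(4*((5/3)*(-2)) - 2) = -112*(4*(-10/3) - 2) = -112*(-40/3 - 2) = -112*(-46/3) = 5152/3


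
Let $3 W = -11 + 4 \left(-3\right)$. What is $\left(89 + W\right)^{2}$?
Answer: $\frac{59536}{9} \approx 6615.1$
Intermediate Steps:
$W = - \frac{23}{3}$ ($W = \frac{-11 + 4 \left(-3\right)}{3} = \frac{-11 - 12}{3} = \frac{1}{3} \left(-23\right) = - \frac{23}{3} \approx -7.6667$)
$\left(89 + W\right)^{2} = \left(89 - \frac{23}{3}\right)^{2} = \left(\frac{244}{3}\right)^{2} = \frac{59536}{9}$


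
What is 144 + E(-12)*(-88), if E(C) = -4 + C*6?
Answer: 6832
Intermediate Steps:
E(C) = -4 + 6*C
144 + E(-12)*(-88) = 144 + (-4 + 6*(-12))*(-88) = 144 + (-4 - 72)*(-88) = 144 - 76*(-88) = 144 + 6688 = 6832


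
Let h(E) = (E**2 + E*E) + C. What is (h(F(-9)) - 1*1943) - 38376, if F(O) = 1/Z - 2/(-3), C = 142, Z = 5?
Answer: -9039487/225 ≈ -40176.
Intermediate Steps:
F(O) = 13/15 (F(O) = 1/5 - 2/(-3) = 1*(1/5) - 2*(-1/3) = 1/5 + 2/3 = 13/15)
h(E) = 142 + 2*E**2 (h(E) = (E**2 + E*E) + 142 = (E**2 + E**2) + 142 = 2*E**2 + 142 = 142 + 2*E**2)
(h(F(-9)) - 1*1943) - 38376 = ((142 + 2*(13/15)**2) - 1*1943) - 38376 = ((142 + 2*(169/225)) - 1943) - 38376 = ((142 + 338/225) - 1943) - 38376 = (32288/225 - 1943) - 38376 = -404887/225 - 38376 = -9039487/225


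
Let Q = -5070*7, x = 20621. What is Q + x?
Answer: -14869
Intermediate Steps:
Q = -35490
Q + x = -35490 + 20621 = -14869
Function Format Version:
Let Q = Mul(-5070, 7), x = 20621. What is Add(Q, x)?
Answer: -14869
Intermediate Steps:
Q = -35490
Add(Q, x) = Add(-35490, 20621) = -14869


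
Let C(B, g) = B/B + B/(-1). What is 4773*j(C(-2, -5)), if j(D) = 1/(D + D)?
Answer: 1591/2 ≈ 795.50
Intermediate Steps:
C(B, g) = 1 - B (C(B, g) = 1 + B*(-1) = 1 - B)
j(D) = 1/(2*D)
4773*j(C(-2, -5)) = 4773*(1/(2*(1 - 1*(-2)))) = 4773*(1/(2*(1 + 2))) = 4773*((½)/3) = 4773*((½)*(⅓)) = 4773*(⅙) = 1591/2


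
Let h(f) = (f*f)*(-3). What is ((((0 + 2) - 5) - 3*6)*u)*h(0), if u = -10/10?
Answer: 0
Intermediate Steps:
h(f) = -3*f**2 (h(f) = f**2*(-3) = -3*f**2)
u = -1 (u = -10*1/10 = -1)
((((0 + 2) - 5) - 3*6)*u)*h(0) = ((((0 + 2) - 5) - 3*6)*(-1))*(-3*0**2) = (((2 - 5) - 18)*(-1))*(-3*0) = ((-3 - 18)*(-1))*0 = -21*(-1)*0 = 21*0 = 0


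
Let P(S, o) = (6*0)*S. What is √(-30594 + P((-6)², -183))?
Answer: I*√30594 ≈ 174.91*I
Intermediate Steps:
P(S, o) = 0 (P(S, o) = 0*S = 0)
√(-30594 + P((-6)², -183)) = √(-30594 + 0) = √(-30594) = I*√30594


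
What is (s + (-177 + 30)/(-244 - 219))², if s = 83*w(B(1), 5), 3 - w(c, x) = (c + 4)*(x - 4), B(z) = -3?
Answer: 5929770025/214369 ≈ 27662.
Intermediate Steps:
w(c, x) = 3 - (-4 + x)*(4 + c) (w(c, x) = 3 - (c + 4)*(x - 4) = 3 - (4 + c)*(-4 + x) = 3 - (-4 + x)*(4 + c))
s = 166 (s = 83*(19 - 4*5 + 4*(-3) - 1*(-3)*5) = 83*(19 - 20 - 12 + 15) = 83*2 = 166)
(s + (-177 + 30)/(-244 - 219))² = (166 + (-177 + 30)/(-244 - 219))² = (166 - 147/(-463))² = (166 - 147*(-1/463))² = (166 + 147/463)² = (77005/463)² = 5929770025/214369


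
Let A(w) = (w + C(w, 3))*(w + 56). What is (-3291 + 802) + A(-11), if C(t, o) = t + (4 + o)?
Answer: -3164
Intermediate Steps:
C(t, o) = 4 + o + t
A(w) = (7 + 2*w)*(56 + w) (A(w) = (w + (4 + 3 + w))*(w + 56) = (w + (7 + w))*(56 + w) = (7 + 2*w)*(56 + w))
(-3291 + 802) + A(-11) = (-3291 + 802) + (392 + 2*(-11)**2 + 119*(-11)) = -2489 + (392 + 2*121 - 1309) = -2489 + (392 + 242 - 1309) = -2489 - 675 = -3164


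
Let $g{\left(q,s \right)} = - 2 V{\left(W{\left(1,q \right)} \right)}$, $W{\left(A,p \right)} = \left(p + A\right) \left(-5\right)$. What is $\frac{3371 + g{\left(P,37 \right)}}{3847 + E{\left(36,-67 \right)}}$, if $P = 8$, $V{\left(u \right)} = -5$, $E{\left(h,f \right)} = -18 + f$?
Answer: $\frac{1127}{1254} \approx 0.89872$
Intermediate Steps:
$W{\left(A,p \right)} = - 5 A - 5 p$ ($W{\left(A,p \right)} = \left(A + p\right) \left(-5\right) = - 5 A - 5 p$)
$g{\left(q,s \right)} = 10$ ($g{\left(q,s \right)} = \left(-2\right) \left(-5\right) = 10$)
$\frac{3371 + g{\left(P,37 \right)}}{3847 + E{\left(36,-67 \right)}} = \frac{3371 + 10}{3847 - 85} = \frac{3381}{3847 - 85} = \frac{3381}{3762} = 3381 \cdot \frac{1}{3762} = \frac{1127}{1254}$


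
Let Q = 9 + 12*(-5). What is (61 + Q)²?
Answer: 100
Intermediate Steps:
Q = -51 (Q = 9 - 60 = -51)
(61 + Q)² = (61 - 51)² = 10² = 100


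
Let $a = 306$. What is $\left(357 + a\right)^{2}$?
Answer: $439569$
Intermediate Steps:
$\left(357 + a\right)^{2} = \left(357 + 306\right)^{2} = 663^{2} = 439569$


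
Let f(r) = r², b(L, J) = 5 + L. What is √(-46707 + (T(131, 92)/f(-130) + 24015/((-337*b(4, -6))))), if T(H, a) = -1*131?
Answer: I*√806946380271651/131430 ≈ 216.14*I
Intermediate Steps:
T(H, a) = -131
√(-46707 + (T(131, 92)/f(-130) + 24015/((-337*b(4, -6))))) = √(-46707 + (-131/((-130)²) + 24015/((-337*(5 + 4))))) = √(-46707 + (-131/16900 + 24015/((-337*9)))) = √(-46707 + (-131*1/16900 + 24015/(-3033))) = √(-46707 + (-131/16900 + 24015*(-1/3033))) = √(-46707 + (-131/16900 - 8005/1011)) = √(-46707 - 135416941/17085900) = √(-798166548241/17085900) = I*√806946380271651/131430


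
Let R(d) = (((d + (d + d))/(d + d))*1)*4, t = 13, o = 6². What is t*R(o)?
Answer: 78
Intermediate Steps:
o = 36
R(d) = 6 (R(d) = (((d + 2*d)/((2*d)))*1)*4 = (((3*d)*(1/(2*d)))*1)*4 = ((3/2)*1)*4 = (3/2)*4 = 6)
t*R(o) = 13*6 = 78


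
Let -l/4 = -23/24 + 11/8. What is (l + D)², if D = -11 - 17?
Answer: 7921/9 ≈ 880.11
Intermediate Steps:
D = -28
l = -5/3 (l = -4*(-23/24 + 11/8) = -4*5/12 = -5/3 ≈ -1.6667)
(l + D)² = (-5/3 - 28)² = (-89/3)² = 7921/9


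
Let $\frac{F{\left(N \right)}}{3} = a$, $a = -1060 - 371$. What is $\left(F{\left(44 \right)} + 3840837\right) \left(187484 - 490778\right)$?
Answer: $-1163600775936$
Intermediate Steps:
$a = -1431$ ($a = -1060 - 371 = -1431$)
$F{\left(N \right)} = -4293$ ($F{\left(N \right)} = 3 \left(-1431\right) = -4293$)
$\left(F{\left(44 \right)} + 3840837\right) \left(187484 - 490778\right) = \left(-4293 + 3840837\right) \left(187484 - 490778\right) = 3836544 \left(-303294\right) = -1163600775936$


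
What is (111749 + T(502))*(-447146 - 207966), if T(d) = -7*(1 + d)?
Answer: -70901461536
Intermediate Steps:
T(d) = -7 - 7*d
(111749 + T(502))*(-447146 - 207966) = (111749 + (-7 - 7*502))*(-447146 - 207966) = (111749 + (-7 - 3514))*(-655112) = (111749 - 3521)*(-655112) = 108228*(-655112) = -70901461536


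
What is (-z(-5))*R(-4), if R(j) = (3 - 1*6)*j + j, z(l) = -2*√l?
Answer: 16*I*√5 ≈ 35.777*I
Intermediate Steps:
R(j) = -2*j (R(j) = (3 - 6)*j + j = -3*j + j = -2*j)
(-z(-5))*R(-4) = (-(-2)*√(-5))*(-2*(-4)) = -(-2)*I*√5*8 = (2*I*√5)*8 = 16*I*√5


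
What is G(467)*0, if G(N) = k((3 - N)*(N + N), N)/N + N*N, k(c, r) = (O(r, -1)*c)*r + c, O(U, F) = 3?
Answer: 0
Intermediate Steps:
k(c, r) = c + 3*c*r (k(c, r) = (3*c)*r + c = 3*c*r + c = c + 3*c*r)
G(N) = N² + 2*(1 + 3*N)*(3 - N) (G(N) = (((3 - N)*(N + N))*(1 + 3*N))/N + N*N = (((3 - N)*(2*N))*(1 + 3*N))/N + N² = ((2*N*(3 - N))*(1 + 3*N))/N + N² = (2*N*(1 + 3*N)*(3 - N))/N + N² = 2*(1 + 3*N)*(3 - N) + N² = N² + 2*(1 + 3*N)*(3 - N))
G(467)*0 = (6 - 5*467² + 16*467)*0 = (6 - 5*218089 + 7472)*0 = (6 - 1090445 + 7472)*0 = -1082967*0 = 0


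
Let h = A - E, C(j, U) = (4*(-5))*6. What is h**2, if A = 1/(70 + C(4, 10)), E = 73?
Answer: 13329801/2500 ≈ 5331.9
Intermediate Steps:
C(j, U) = -120 (C(j, U) = -20*6 = -120)
A = -1/50 (A = 1/(70 - 120) = 1/(-50) = -1/50 ≈ -0.020000)
h = -3651/50 (h = -1/50 - 1*73 = -1/50 - 73 = -3651/50 ≈ -73.020)
h**2 = (-3651/50)**2 = 13329801/2500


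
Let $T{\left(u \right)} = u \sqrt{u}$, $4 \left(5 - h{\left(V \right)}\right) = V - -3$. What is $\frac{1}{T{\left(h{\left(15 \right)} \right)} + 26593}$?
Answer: $\frac{212744}{5657501191} - \frac{2 \sqrt{2}}{5657501191} \approx 3.7603 \cdot 10^{-5}$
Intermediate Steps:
$h{\left(V \right)} = \frac{17}{4} - \frac{V}{4}$ ($h{\left(V \right)} = 5 - \frac{V - -3}{4} = 5 - \frac{V + 3}{4} = 5 - \frac{3 + V}{4} = 5 - \left(\frac{3}{4} + \frac{V}{4}\right) = \frac{17}{4} - \frac{V}{4}$)
$T{\left(u \right)} = u^{\frac{3}{2}}$
$\frac{1}{T{\left(h{\left(15 \right)} \right)} + 26593} = \frac{1}{\left(\frac{17}{4} - \frac{15}{4}\right)^{\frac{3}{2}} + 26593} = \frac{1}{\left(\frac{1}{2}\right)^{\frac{3}{2}} + 26593} = \frac{1}{\frac{\sqrt{2}}{4} + 26593} = \frac{1}{26593 + \frac{\sqrt{2}}{4}}$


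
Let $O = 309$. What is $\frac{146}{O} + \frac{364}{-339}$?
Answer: $- \frac{6998}{11639} \approx -0.60125$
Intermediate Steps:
$\frac{146}{O} + \frac{364}{-339} = \frac{146}{309} + \frac{364}{-339} = 146 \cdot \frac{1}{309} + 364 \left(- \frac{1}{339}\right) = \frac{146}{309} - \frac{364}{339} = - \frac{6998}{11639}$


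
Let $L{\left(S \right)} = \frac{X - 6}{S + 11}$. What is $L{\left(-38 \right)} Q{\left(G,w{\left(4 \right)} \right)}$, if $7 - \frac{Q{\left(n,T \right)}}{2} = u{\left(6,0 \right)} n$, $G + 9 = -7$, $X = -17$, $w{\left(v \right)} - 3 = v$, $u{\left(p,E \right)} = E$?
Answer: $\frac{322}{27} \approx 11.926$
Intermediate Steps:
$w{\left(v \right)} = 3 + v$
$G = -16$ ($G = -9 - 7 = -16$)
$L{\left(S \right)} = - \frac{23}{11 + S}$ ($L{\left(S \right)} = \frac{-17 - 6}{S + 11} = - \frac{23}{11 + S}$)
$Q{\left(n,T \right)} = 14$ ($Q{\left(n,T \right)} = 14 - 2 \cdot 0 n = 14 - 0 = 14 + 0 = 14$)
$L{\left(-38 \right)} Q{\left(G,w{\left(4 \right)} \right)} = - \frac{23}{11 - 38} \cdot 14 = - \frac{23}{-27} \cdot 14 = \left(-23\right) \left(- \frac{1}{27}\right) 14 = \frac{23}{27} \cdot 14 = \frac{322}{27}$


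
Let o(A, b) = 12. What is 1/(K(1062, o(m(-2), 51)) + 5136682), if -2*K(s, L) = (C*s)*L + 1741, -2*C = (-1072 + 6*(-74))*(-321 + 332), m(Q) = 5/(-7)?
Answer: -2/95987849 ≈ -2.0836e-8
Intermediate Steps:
m(Q) = -5/7 (m(Q) = 5*(-⅐) = -5/7)
C = 8338 (C = -(-1072 + 6*(-74))*(-321 + 332)/2 = -(-1072 - 444)*11/2 = -(-758)*11 = -½*(-16676) = 8338)
K(s, L) = -1741/2 - 4169*L*s (K(s, L) = -((8338*s)*L + 1741)/2 = -(8338*L*s + 1741)/2 = -(1741 + 8338*L*s)/2 = -1741/2 - 4169*L*s)
1/(K(1062, o(m(-2), 51)) + 5136682) = 1/((-1741/2 - 4169*12*1062) + 5136682) = 1/((-1741/2 - 53129736) + 5136682) = 1/(-106261213/2 + 5136682) = 1/(-95987849/2) = -2/95987849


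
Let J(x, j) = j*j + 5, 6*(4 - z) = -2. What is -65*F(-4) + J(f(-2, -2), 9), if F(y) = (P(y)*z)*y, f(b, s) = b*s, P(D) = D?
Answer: -13262/3 ≈ -4420.7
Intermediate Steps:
z = 13/3 (z = 4 - ⅙*(-2) = 4 + ⅓ = 13/3 ≈ 4.3333)
F(y) = 13*y²/3 (F(y) = (y*(13/3))*y = (13*y/3)*y = 13*y²/3)
J(x, j) = 5 + j² (J(x, j) = j² + 5 = 5 + j²)
-65*F(-4) + J(f(-2, -2), 9) = -845*(-4)²/3 + (5 + 9²) = -845*16/3 + (5 + 81) = -65*208/3 + 86 = -13520/3 + 86 = -13262/3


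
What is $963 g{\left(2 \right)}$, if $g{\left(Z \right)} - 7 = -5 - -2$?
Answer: $3852$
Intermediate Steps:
$g{\left(Z \right)} = 4$ ($g{\left(Z \right)} = 7 - 3 = 4$)
$963 g{\left(2 \right)} = 963 \cdot 4 = 3852$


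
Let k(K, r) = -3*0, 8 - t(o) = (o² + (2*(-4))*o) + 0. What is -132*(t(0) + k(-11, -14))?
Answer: -1056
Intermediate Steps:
t(o) = 8 - o² + 8*o (t(o) = 8 - ((o² + (2*(-4))*o) + 0) = 8 - ((o² - 8*o) + 0) = 8 - (o² - 8*o) = 8 + (-o² + 8*o) = 8 - o² + 8*o)
k(K, r) = 0
-132*(t(0) + k(-11, -14)) = -132*((8 - 1*0² + 8*0) + 0) = -132*((8 - 1*0 + 0) + 0) = -132*((8 + 0 + 0) + 0) = -132*(8 + 0) = -132*8 = -1056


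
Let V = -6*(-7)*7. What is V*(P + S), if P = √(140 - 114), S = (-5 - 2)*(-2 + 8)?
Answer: -12348 + 294*√26 ≈ -10849.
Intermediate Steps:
S = -42 (S = -7*6 = -42)
V = 294 (V = 42*7 = 294)
P = √26 ≈ 5.0990
V*(P + S) = 294*(√26 - 42) = 294*(-42 + √26) = -12348 + 294*√26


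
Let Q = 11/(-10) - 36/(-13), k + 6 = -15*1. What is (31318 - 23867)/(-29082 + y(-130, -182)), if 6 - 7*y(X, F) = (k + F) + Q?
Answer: -6780410/26437667 ≈ -0.25647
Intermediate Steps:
k = -21 (k = -6 - 15*1 = -6 - 15 = -21)
Q = 217/130 (Q = 11*(-⅒) - 36*(-1/13) = -11/10 + 36/13 = 217/130 ≈ 1.6692)
y(X, F) = 3293/910 - F/7 (y(X, F) = 6/7 - ((-21 + F) + 217/130)/7 = 6/7 - (-2513/130 + F)/7 = 6/7 + (359/130 - F/7) = 3293/910 - F/7)
(31318 - 23867)/(-29082 + y(-130, -182)) = (31318 - 23867)/(-29082 + (3293/910 - ⅐*(-182))) = 7451/(-29082 + (3293/910 + 26)) = 7451/(-29082 + 26953/910) = 7451/(-26437667/910) = 7451*(-910/26437667) = -6780410/26437667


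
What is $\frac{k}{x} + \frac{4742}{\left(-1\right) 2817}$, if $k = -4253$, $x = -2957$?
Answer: $- \frac{2041393}{8329869} \approx -0.24507$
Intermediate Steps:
$\frac{k}{x} + \frac{4742}{\left(-1\right) 2817} = - \frac{4253}{-2957} + \frac{4742}{\left(-1\right) 2817} = \left(-4253\right) \left(- \frac{1}{2957}\right) + \frac{4742}{-2817} = \frac{4253}{2957} + 4742 \left(- \frac{1}{2817}\right) = \frac{4253}{2957} - \frac{4742}{2817} = - \frac{2041393}{8329869}$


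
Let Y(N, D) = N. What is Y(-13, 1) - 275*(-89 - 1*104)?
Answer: 53062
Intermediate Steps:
Y(-13, 1) - 275*(-89 - 1*104) = -13 - 275*(-89 - 1*104) = -13 - 275*(-89 - 104) = -13 - 275*(-193) = -13 + 53075 = 53062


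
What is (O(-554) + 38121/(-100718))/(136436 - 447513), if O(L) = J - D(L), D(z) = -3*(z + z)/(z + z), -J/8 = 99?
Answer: 79504623/31331053286 ≈ 0.0025376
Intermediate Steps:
J = -792 (J = -8*99 = -792)
D(z) = -3 (D(z) = -3*2*z/(2*z) = -3*2*z*1/(2*z) = -3*1 = -3)
O(L) = -789 (O(L) = -792 - 1*(-3) = -792 + 3 = -789)
(O(-554) + 38121/(-100718))/(136436 - 447513) = (-789 + 38121/(-100718))/(136436 - 447513) = (-789 + 38121*(-1/100718))/(-311077) = (-789 - 38121/100718)*(-1/311077) = -79504623/100718*(-1/311077) = 79504623/31331053286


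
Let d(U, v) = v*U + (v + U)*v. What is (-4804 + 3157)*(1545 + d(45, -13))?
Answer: -895968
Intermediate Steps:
d(U, v) = U*v + v*(U + v) (d(U, v) = U*v + (U + v)*v = U*v + v*(U + v))
(-4804 + 3157)*(1545 + d(45, -13)) = (-4804 + 3157)*(1545 - 13*(-13 + 2*45)) = -1647*(1545 - 13*(-13 + 90)) = -1647*(1545 - 13*77) = -1647*(1545 - 1001) = -1647*544 = -895968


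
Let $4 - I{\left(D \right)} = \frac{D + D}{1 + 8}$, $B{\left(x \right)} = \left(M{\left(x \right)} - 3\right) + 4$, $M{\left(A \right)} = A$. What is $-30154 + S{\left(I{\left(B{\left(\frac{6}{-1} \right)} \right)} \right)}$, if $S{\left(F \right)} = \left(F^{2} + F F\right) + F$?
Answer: $- \frac{2437828}{81} \approx -30097.0$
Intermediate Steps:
$B{\left(x \right)} = 1 + x$ ($B{\left(x \right)} = \left(x - 3\right) + 4 = \left(-3 + x\right) + 4 = 1 + x$)
$I{\left(D \right)} = 4 - \frac{2 D}{9}$ ($I{\left(D \right)} = 4 - \frac{D + D}{1 + 8} = 4 - \frac{2 D}{9}$)
$S{\left(F \right)} = F + 2 F^{2}$ ($S{\left(F \right)} = \left(F^{2} + F^{2}\right) + F = 2 F^{2} + F = F + 2 F^{2}$)
$-30154 + S{\left(I{\left(B{\left(\frac{6}{-1} \right)} \right)} \right)} = -30154 + \left(4 - \frac{2 \left(1 + \frac{6}{-1}\right)}{9}\right) \left(1 + 2 \left(4 - \frac{2 \left(1 + \frac{6}{-1}\right)}{9}\right)\right) = -30154 + \left(4 - \frac{2 \left(1 + 6 \left(-1\right)\right)}{9}\right) \left(1 + 2 \left(4 - \frac{2 \left(1 + 6 \left(-1\right)\right)}{9}\right)\right) = -30154 + \left(4 - \frac{2 \left(1 - 6\right)}{9}\right) \left(1 + 2 \left(4 - \frac{2 \left(1 - 6\right)}{9}\right)\right) = -30154 + \left(4 - - \frac{10}{9}\right) \left(1 + 2 \left(4 - - \frac{10}{9}\right)\right) = -30154 + \left(4 + \frac{10}{9}\right) \left(1 + 2 \left(4 + \frac{10}{9}\right)\right) = -30154 + \frac{46 \left(1 + 2 \cdot \frac{46}{9}\right)}{9} = -30154 + \frac{46 \left(1 + \frac{92}{9}\right)}{9} = -30154 + \frac{46}{9} \cdot \frac{101}{9} = -30154 + \frac{4646}{81} = - \frac{2437828}{81}$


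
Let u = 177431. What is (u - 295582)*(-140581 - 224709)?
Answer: 43159378790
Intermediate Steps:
(u - 295582)*(-140581 - 224709) = (177431 - 295582)*(-140581 - 224709) = -118151*(-365290) = 43159378790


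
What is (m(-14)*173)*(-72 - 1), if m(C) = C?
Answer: 176806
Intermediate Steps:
(m(-14)*173)*(-72 - 1) = (-14*173)*(-72 - 1) = -2422*(-73) = 176806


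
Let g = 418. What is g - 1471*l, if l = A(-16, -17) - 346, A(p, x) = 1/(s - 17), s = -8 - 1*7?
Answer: 16301759/32 ≈ 5.0943e+5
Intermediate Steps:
s = -15 (s = -8 - 7 = -15)
A(p, x) = -1/32 (A(p, x) = 1/(-15 - 17) = 1/(-32) = -1/32)
l = -11073/32 (l = -1/32 - 346 = -11073/32 ≈ -346.03)
g - 1471*l = 418 - 1471*(-11073/32) = 418 + 16288383/32 = 16301759/32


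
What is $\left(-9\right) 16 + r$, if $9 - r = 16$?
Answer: $-151$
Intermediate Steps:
$r = -7$ ($r = 9 - 16 = -7$)
$\left(-9\right) 16 + r = \left(-9\right) 16 - 7 = -144 - 7 = -151$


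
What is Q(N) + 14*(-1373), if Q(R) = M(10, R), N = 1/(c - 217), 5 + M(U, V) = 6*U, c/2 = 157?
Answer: -19167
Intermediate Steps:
c = 314 (c = 2*157 = 314)
M(U, V) = -5 + 6*U
N = 1/97 (N = 1/(314 - 217) = 1/97 ≈ 0.010309)
Q(R) = 55 (Q(R) = -5 + 6*10 = -5 + 60 = 55)
Q(N) + 14*(-1373) = 55 + 14*(-1373) = 55 - 19222 = -19167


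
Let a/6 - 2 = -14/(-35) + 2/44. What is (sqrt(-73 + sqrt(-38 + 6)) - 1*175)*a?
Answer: -28245/11 + 807*sqrt(-73 + 4*I*sqrt(2))/55 ≈ -2562.9 + 125.46*I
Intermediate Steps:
a = 807/55 (a = 12 + 6*(-14/(-35) + 2/44) = 12 + 6*(-14*(-1/35) + 2*(1/44)) = 12 + 6*(2/5 + 1/22) = 12 + 6*(49/110) = 12 + 147/55 = 807/55 ≈ 14.673)
(sqrt(-73 + sqrt(-38 + 6)) - 1*175)*a = (sqrt(-73 + sqrt(-38 + 6)) - 1*175)*(807/55) = (sqrt(-73 + sqrt(-32)) - 175)*(807/55) = (sqrt(-73 + 4*I*sqrt(2)) - 175)*(807/55) = (-175 + sqrt(-73 + 4*I*sqrt(2)))*(807/55) = -28245/11 + 807*sqrt(-73 + 4*I*sqrt(2))/55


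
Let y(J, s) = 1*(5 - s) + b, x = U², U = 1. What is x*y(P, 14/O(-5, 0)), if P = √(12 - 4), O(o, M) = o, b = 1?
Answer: 44/5 ≈ 8.8000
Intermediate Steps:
P = 2*√2 (P = √8 = 2*√2 ≈ 2.8284)
x = 1 (x = 1² = 1)
y(J, s) = 6 - s (y(J, s) = 1*(5 - s) + 1 = (5 - s) + 1 = 6 - s)
x*y(P, 14/O(-5, 0)) = 1*(6 - 14/(-5)) = 1*(6 - 14*(-1)/5) = 1*(6 - 1*(-14/5)) = 1*(6 + 14/5) = 1*(44/5) = 44/5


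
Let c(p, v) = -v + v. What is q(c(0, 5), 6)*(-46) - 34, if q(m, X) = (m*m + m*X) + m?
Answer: -34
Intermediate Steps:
c(p, v) = 0
q(m, X) = m + m² + X*m (q(m, X) = (m² + X*m) + m = m + m² + X*m)
q(c(0, 5), 6)*(-46) - 34 = (0*(1 + 6 + 0))*(-46) - 34 = (0*7)*(-46) - 34 = 0*(-46) - 34 = 0 - 34 = -34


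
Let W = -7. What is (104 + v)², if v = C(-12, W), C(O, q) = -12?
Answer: 8464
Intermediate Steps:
v = -12
(104 + v)² = (104 - 12)² = 92² = 8464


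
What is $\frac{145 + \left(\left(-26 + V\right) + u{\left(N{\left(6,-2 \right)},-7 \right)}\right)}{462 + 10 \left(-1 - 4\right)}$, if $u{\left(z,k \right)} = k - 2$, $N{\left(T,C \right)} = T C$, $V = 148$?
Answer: $\frac{129}{206} \approx 0.62621$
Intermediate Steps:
$N{\left(T,C \right)} = C T$
$u{\left(z,k \right)} = -2 + k$
$\frac{145 + \left(\left(-26 + V\right) + u{\left(N{\left(6,-2 \right)},-7 \right)}\right)}{462 + 10 \left(-1 - 4\right)} = \frac{145 + \left(\left(-26 + 148\right) - 9\right)}{462 + 10 \left(-1 - 4\right)} = \frac{145 + \left(122 - 9\right)}{462 + 10 \left(-5\right)} = \frac{145 + 113}{462 - 50} = \frac{258}{412} = 258 \cdot \frac{1}{412} = \frac{129}{206}$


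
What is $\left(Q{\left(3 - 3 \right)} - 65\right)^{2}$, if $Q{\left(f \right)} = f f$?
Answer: $4225$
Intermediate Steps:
$Q{\left(f \right)} = f^{2}$
$\left(Q{\left(3 - 3 \right)} - 65\right)^{2} = \left(\left(3 - 3\right)^{2} - 65\right)^{2} = \left(0^{2} - 65\right)^{2} = \left(0 - 65\right)^{2} = \left(-65\right)^{2} = 4225$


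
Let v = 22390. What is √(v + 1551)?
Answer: √23941 ≈ 154.73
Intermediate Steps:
√(v + 1551) = √(22390 + 1551) = √23941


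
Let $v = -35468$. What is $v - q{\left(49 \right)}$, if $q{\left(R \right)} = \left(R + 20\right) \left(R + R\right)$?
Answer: $-42230$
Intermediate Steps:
$q{\left(R \right)} = 2 R \left(20 + R\right)$ ($q{\left(R \right)} = \left(20 + R\right) 2 R = 2 R \left(20 + R\right)$)
$v - q{\left(49 \right)} = -35468 - 2 \cdot 49 \left(20 + 49\right) = -35468 - 2 \cdot 49 \cdot 69 = -35468 - 6762 = -42230$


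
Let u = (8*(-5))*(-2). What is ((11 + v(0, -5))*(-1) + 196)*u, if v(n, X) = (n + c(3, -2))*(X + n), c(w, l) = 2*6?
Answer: 19600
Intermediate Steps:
c(w, l) = 12
v(n, X) = (12 + n)*(X + n) (v(n, X) = (n + 12)*(X + n) = (12 + n)*(X + n))
u = 80 (u = -40*(-2) = 80)
((11 + v(0, -5))*(-1) + 196)*u = ((11 + (0**2 + 12*(-5) + 12*0 - 5*0))*(-1) + 196)*80 = ((11 + (0 - 60 + 0 + 0))*(-1) + 196)*80 = ((11 - 60)*(-1) + 196)*80 = (-49*(-1) + 196)*80 = (49 + 196)*80 = 245*80 = 19600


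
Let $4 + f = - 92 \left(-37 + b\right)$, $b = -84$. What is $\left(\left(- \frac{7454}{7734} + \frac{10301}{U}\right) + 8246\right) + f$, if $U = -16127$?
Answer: $\frac{1208122934470}{62363109} \approx 19372.0$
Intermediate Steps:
$f = 11128$ ($f = -4 - 92 \left(-37 - 84\right) = -4 - -11132 = -4 + 11132 = 11128$)
$\left(\left(- \frac{7454}{7734} + \frac{10301}{U}\right) + 8246\right) + f = \left(\left(- \frac{7454}{7734} + \frac{10301}{-16127}\right) + 8246\right) + 11128 = \left(\left(\left(-7454\right) \frac{1}{7734} + 10301 \left(- \frac{1}{16127}\right)\right) + 8246\right) + 11128 = \left(\left(- \frac{3727}{3867} - \frac{10301}{16127}\right) + 8246\right) + 11128 = \left(- \frac{99939296}{62363109} + 8246\right) + 11128 = \frac{514146257518}{62363109} + 11128 = \frac{1208122934470}{62363109}$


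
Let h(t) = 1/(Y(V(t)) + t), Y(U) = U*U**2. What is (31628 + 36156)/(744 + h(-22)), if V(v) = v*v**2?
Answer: 2211717207035248/24275899947395 ≈ 91.108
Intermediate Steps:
V(v) = v**3
Y(U) = U**3
h(t) = 1/(t + t**9) (h(t) = 1/((t**3)**3 + t) = 1/(t**9 + t) = 1/(t + t**9))
(31628 + 36156)/(744 + h(-22)) = (31628 + 36156)/(744 + 1/(-22 + (-22)**9)) = 67784/(744 + 1/(-22 - 1207269217792)) = 67784/(744 + 1/(-1207269217814)) = 67784/(744 - 1/1207269217814) = 67784/(898208298053615/1207269217814) = 67784*(1207269217814/898208298053615) = 2211717207035248/24275899947395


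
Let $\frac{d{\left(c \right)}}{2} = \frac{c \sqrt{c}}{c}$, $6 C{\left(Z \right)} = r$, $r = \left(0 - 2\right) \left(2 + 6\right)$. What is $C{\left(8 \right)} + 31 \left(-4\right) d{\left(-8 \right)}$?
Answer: $- \frac{8}{3} - 496 i \sqrt{2} \approx -2.6667 - 701.45 i$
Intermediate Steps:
$r = -16$ ($r = \left(-2\right) 8 = -16$)
$C{\left(Z \right)} = - \frac{8}{3}$ ($C{\left(Z \right)} = \frac{1}{6} \left(-16\right) = - \frac{8}{3}$)
$d{\left(c \right)} = 2 \sqrt{c}$ ($d{\left(c \right)} = 2 \frac{c \sqrt{c}}{c} = 2 \frac{c^{\frac{3}{2}}}{c} = 2 \sqrt{c}$)
$C{\left(8 \right)} + 31 \left(-4\right) d{\left(-8 \right)} = - \frac{8}{3} + 31 \left(-4\right) 2 \sqrt{-8} = - \frac{8}{3} - 124 \cdot 2 \cdot 2 i \sqrt{2} = - \frac{8}{3} - 124 \cdot 4 i \sqrt{2} = - \frac{8}{3} - 496 i \sqrt{2}$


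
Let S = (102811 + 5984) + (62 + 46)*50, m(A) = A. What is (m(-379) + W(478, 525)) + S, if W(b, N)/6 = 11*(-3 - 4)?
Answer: 113354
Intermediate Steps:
W(b, N) = -462 (W(b, N) = 6*(11*(-3 - 4)) = 6*(11*(-7)) = 6*(-77) = -462)
S = 114195 (S = 108795 + 108*50 = 108795 + 5400 = 114195)
(m(-379) + W(478, 525)) + S = (-379 - 462) + 114195 = -841 + 114195 = 113354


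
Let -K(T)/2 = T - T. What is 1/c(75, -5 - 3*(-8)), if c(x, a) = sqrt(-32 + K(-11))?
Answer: -I*sqrt(2)/8 ≈ -0.17678*I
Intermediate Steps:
K(T) = 0 (K(T) = -2*(T - T) = -2*0 = 0)
c(x, a) = 4*I*sqrt(2) (c(x, a) = sqrt(-32 + 0) = sqrt(-32) = 4*I*sqrt(2))
1/c(75, -5 - 3*(-8)) = 1/(4*I*sqrt(2)) = -I*sqrt(2)/8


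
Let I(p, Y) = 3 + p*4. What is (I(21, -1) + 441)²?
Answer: 278784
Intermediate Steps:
I(p, Y) = 3 + 4*p
(I(21, -1) + 441)² = ((3 + 4*21) + 441)² = ((3 + 84) + 441)² = (87 + 441)² = 528² = 278784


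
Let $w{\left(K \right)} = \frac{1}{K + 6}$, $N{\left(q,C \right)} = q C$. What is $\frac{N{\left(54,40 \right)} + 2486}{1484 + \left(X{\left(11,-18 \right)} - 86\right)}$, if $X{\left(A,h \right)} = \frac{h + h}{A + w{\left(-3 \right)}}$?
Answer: $\frac{39491}{11856} \approx 3.3309$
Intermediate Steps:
$N{\left(q,C \right)} = C q$
$w{\left(K \right)} = \frac{1}{6 + K}$
$X{\left(A,h \right)} = \frac{2 h}{\frac{1}{3} + A}$ ($X{\left(A,h \right)} = \frac{h + h}{A + \frac{1}{6 - 3}} = \frac{2 h}{A + \frac{1}{3}} = \frac{2 h}{\frac{1}{3} + A}$)
$\frac{N{\left(54,40 \right)} + 2486}{1484 + \left(X{\left(11,-18 \right)} - 86\right)} = \frac{40 \cdot 54 + 2486}{1484 - \left(86 + \frac{108}{1 + 3 \cdot 11}\right)} = \frac{2160 + 2486}{1484 - \left(86 + \frac{108}{1 + 33}\right)} = \frac{4646}{1484 - \left(86 + \frac{108}{34}\right)} = \frac{4646}{1484 - \left(86 + 108 \cdot \frac{1}{34}\right)} = \frac{4646}{1484 - \frac{1516}{17}} = \frac{4646}{\frac{23712}{17}} = 4646 \cdot \frac{17}{23712} = \frac{39491}{11856}$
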